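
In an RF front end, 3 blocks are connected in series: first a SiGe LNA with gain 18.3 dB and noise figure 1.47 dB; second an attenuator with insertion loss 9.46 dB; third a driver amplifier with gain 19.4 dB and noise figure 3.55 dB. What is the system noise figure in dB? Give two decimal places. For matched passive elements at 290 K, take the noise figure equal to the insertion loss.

Convert to linear (a loss of L dB is a gain of −L dB): F_i = 10^(NF_i/10), G_i = 10^(G_i,dB/10)
  Stage 1: F_1 = 10^(1.47/10) = 1.403, G_1 = 10^(18.3/10) = 67.61
  Stage 2: F_2 = 10^(9.46/10) = 8.831, G_2 = 10^(−9.46/10) = 0.1132
  Stage 3: F_3 = 10^(3.55/10) = 2.265, G_3 = 10^(19.4/10) = 87.10
Friis cascade:
  F = 1.403 + (8.831 − 1)/67.61 + (2.265 − 1)/7.656 = 1.684
NF = 10 log₁₀(1.684) = 2.26 dB

2.26 dB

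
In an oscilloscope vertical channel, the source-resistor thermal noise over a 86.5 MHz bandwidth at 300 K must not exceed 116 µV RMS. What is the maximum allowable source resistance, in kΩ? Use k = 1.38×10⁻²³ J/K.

Johnson–Nyquist: V_n = √(4kTRB) ⇒ R = V_n² / (4kTB)
4kTB = 4 × 1.38×10⁻²³ × 300 × 8.65×10⁷ = 1.43×10⁻¹²
R = (1.16×10⁻⁴)² / 1.43×10⁻¹² = 9.39×10³ Ω = 9.39 kΩ

9.39 kΩ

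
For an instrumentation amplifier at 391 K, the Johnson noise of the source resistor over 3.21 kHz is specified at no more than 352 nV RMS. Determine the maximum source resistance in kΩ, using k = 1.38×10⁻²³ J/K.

1.79 kΩ

Johnson–Nyquist: V_n = √(4kTRB) ⇒ R = V_n² / (4kTB)
4kTB = 4 × 1.38×10⁻²³ × 391 × 3.21×10³ = 6.93×10⁻¹⁷
R = (3.52×10⁻⁷)² / 6.93×10⁻¹⁷ = 1.79×10³ Ω = 1.79 kΩ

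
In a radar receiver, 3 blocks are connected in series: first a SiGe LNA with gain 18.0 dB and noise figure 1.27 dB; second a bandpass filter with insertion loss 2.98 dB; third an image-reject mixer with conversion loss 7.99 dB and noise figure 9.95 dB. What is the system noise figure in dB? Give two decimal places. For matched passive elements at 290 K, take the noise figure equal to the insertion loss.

Convert to linear (a loss of L dB is a gain of −L dB): F_i = 10^(NF_i/10), G_i = 10^(G_i,dB/10)
  Stage 1: F_1 = 10^(1.27/10) = 1.340, G_1 = 10^(18.0/10) = 63.10
  Stage 2: F_2 = 10^(2.98/10) = 1.986, G_2 = 10^(−2.98/10) = 0.5035
  Stage 3: F_3 = 10^(9.95/10) = 9.886, G_3 = 10^(−7.99/10) = 0.1589
Friis cascade:
  F = 1.340 + (1.986 − 1)/63.10 + (9.886 − 1)/31.77 = 1.635
NF = 10 log₁₀(1.635) = 2.14 dB

2.14 dB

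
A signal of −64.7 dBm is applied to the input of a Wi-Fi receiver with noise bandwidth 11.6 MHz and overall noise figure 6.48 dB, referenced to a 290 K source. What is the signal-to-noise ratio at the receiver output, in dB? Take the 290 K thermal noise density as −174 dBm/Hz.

Noise floor: N = −174 + 10 log₁₀(B) + NF
10 log₁₀(1.16×10⁷) = 70.64 dB
N = −174 + 70.64 + 6.48 = −96.88 dBm
SNR = P_sig − N = −64.7 − (−96.88) = 32.18 dB → 32.2 dB

32.2 dB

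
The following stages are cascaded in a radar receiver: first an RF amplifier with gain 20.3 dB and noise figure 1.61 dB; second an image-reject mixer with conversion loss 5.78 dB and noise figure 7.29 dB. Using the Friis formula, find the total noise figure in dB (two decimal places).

1.73 dB

Convert to linear (a loss of L dB is a gain of −L dB): F_i = 10^(NF_i/10), G_i = 10^(G_i,dB/10)
  Stage 1: F_1 = 10^(1.61/10) = 1.449, G_1 = 10^(20.3/10) = 107.2
  Stage 2: F_2 = 10^(7.29/10) = 5.358, G_2 = 10^(−5.78/10) = 0.2642
Friis cascade:
  F = 1.449 + (5.358 − 1)/107.2 = 1.489
NF = 10 log₁₀(1.489) = 1.73 dB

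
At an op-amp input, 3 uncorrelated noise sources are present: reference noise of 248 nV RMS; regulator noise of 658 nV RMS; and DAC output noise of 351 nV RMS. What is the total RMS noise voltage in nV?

Uncorrelated sources add in power (mean-square): V_tot = √(ΣV_i²)
V_tot = √[(2.48×10⁻⁷)² + (6.58×10⁻⁷)² + (3.51×10⁻⁷)²] = 7.86×10⁻⁷ V = 786 nV

786 nV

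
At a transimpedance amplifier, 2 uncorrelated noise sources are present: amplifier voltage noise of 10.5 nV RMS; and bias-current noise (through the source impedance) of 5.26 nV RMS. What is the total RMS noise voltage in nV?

Uncorrelated sources add in power (mean-square): V_tot = √(ΣV_i²)
V_tot = √[(1.05×10⁻⁸)² + (5.26×10⁻⁹)²] = 1.17×10⁻⁸ V = 11.7 nV

11.7 nV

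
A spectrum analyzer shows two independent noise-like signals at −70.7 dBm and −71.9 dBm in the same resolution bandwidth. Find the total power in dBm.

Convert to linear, add, convert back:
P₁ = 8.51×10⁻¹¹ W, P₂ = 6.46×10⁻¹¹ W
P_tot = 1.50×10⁻¹⁰ W → 10 log₁₀(P_tot / 10⁻³) = −68.2 dBm

−68.2 dBm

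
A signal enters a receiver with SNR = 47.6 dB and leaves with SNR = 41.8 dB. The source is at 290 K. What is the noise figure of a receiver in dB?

NF (dB) = SNR_in(dB) − SNR_out(dB) when the source is at T₀
NF = 47.6 − 41.8 = 5.8 dB

5.8 dB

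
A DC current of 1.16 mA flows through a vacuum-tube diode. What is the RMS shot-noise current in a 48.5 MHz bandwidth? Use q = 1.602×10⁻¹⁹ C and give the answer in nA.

I_n = √(2qI·B)
2qI·B = 2 × 1.602×10⁻¹⁹ × 1.16×10⁻³ × 4.85×10⁷ = 1.80×10⁻¹⁴ A²
I_n = √(1.80×10⁻¹⁴) = 1.34×10⁻⁷ A = 134 nA

134 nA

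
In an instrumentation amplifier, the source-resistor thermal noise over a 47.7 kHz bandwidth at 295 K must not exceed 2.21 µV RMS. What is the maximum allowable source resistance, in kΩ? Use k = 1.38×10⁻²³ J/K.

Johnson–Nyquist: V_n = √(4kTRB) ⇒ R = V_n² / (4kTB)
4kTB = 4 × 1.38×10⁻²³ × 295 × 4.77×10⁴ = 7.77×10⁻¹⁶
R = (2.21×10⁻⁶)² / 7.77×10⁻¹⁶ = 6.29×10³ Ω = 6.29 kΩ

6.29 kΩ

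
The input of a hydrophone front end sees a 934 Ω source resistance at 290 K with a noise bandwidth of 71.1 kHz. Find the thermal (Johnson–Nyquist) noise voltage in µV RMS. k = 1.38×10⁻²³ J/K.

V_n = √(4kTRB)
4kTRB = 4 × 1.38×10⁻²³ × 290 × 9.34×10² × 7.11×10⁴ = 1.06×10⁻¹² V²
V_n = √(1.06×10⁻¹²) = 1.03×10⁻⁶ V = 1.03 µV

1.03 µV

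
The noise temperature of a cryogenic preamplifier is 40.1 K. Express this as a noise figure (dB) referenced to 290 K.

F = 1 + T_e/T₀ = 1 + 40.1/290 = 1.13828
NF = 10 log₁₀(1.13828) = 0.562 dB

0.562 dB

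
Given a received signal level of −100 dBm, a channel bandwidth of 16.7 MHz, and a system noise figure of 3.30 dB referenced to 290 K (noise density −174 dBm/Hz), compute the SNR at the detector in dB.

−1.5 dB

Noise floor: N = −174 + 10 log₁₀(B) + NF
10 log₁₀(1.67×10⁷) = 72.23 dB
N = −174 + 72.23 + 3.30 = −98.47 dBm
SNR = P_sig − N = −100 − (−98.47) = −1.53 dB → −1.5 dB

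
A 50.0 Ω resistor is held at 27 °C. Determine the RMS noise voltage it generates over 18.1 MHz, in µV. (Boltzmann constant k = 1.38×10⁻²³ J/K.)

3.87 µV

T = 27 °C + 273.15 = 300.15 K
V_n = √(4kTRB)
4kTRB = 4 × 1.38×10⁻²³ × 300.15 × 5.00×10¹ × 1.81×10⁷ = 1.50×10⁻¹¹ V²
V_n = √(1.50×10⁻¹¹) = 3.87×10⁻⁶ V = 3.87 µV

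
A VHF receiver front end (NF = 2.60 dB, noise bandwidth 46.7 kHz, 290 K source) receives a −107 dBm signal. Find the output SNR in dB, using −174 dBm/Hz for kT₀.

Noise floor: N = −174 + 10 log₁₀(B) + NF
10 log₁₀(4.67×10⁴) = 46.69 dB
N = −174 + 46.69 + 2.60 = −124.71 dBm
SNR = P_sig − N = −107 − (−124.71) = 17.71 dB → 17.7 dB

17.7 dB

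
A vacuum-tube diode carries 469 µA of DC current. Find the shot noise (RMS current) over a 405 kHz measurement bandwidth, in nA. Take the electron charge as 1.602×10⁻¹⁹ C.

7.80 nA

I_n = √(2qI·B)
2qI·B = 2 × 1.602×10⁻¹⁹ × 4.69×10⁻⁴ × 4.05×10⁵ = 6.09×10⁻¹⁷ A²
I_n = √(6.09×10⁻¹⁷) = 7.80×10⁻⁹ A = 7.80 nA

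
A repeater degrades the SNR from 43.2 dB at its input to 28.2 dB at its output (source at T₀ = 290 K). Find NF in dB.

NF (dB) = SNR_in(dB) − SNR_out(dB) when the source is at T₀
NF = 43.2 − 28.2 = 15.0 dB

15.0 dB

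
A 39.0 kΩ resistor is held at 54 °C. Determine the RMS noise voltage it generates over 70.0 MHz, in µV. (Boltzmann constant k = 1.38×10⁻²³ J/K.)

222 µV

T = 54 °C + 273.15 = 327.15 K
V_n = √(4kTRB)
4kTRB = 4 × 1.38×10⁻²³ × 327.15 × 3.90×10⁴ × 7.00×10⁷ = 4.93×10⁻⁸ V²
V_n = √(4.93×10⁻⁸) = 2.22×10⁻⁴ V = 222 µV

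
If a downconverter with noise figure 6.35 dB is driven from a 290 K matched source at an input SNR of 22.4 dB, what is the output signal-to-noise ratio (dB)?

By definition F = SNR_in/SNR_out, so in dB: SNR_out = SNR_in − NF
SNR_out = 22.4 − 6.35 = 16.05 dB

16.05 dB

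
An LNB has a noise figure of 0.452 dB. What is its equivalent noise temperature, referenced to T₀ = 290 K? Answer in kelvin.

31.8 K

F = 10^(0.452/10) = 1.10969
T_e = (F − 1)·T₀ = (1.10969 − 1) × 290 = 31.8 K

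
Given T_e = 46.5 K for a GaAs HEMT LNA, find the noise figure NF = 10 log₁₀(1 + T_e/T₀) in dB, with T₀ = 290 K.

0.646 dB

F = 1 + T_e/T₀ = 1 + 46.5/290 = 1.16034
NF = 10 log₁₀(1.16034) = 0.646 dB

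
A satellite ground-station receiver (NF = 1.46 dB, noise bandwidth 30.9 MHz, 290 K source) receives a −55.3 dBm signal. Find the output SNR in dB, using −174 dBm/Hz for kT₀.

Noise floor: N = −174 + 10 log₁₀(B) + NF
10 log₁₀(3.09×10⁷) = 74.9 dB
N = −174 + 74.9 + 1.46 = −97.64 dBm
SNR = P_sig − N = −55.3 − (−97.64) = 42.34 dB → 42.3 dB

42.3 dB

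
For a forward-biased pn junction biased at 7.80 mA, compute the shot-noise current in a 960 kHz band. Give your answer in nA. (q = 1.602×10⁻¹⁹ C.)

49.0 nA

I_n = √(2qI·B)
2qI·B = 2 × 1.602×10⁻¹⁹ × 7.80×10⁻³ × 9.60×10⁵ = 2.40×10⁻¹⁵ A²
I_n = √(2.40×10⁻¹⁵) = 4.90×10⁻⁸ A = 49.0 nA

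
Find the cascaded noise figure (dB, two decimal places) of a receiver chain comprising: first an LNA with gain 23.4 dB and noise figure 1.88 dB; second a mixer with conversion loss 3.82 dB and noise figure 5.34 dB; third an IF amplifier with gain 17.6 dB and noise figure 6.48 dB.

Convert to linear (a loss of L dB is a gain of −L dB): F_i = 10^(NF_i/10), G_i = 10^(G_i,dB/10)
  Stage 1: F_1 = 10^(1.88/10) = 1.542, G_1 = 10^(23.4/10) = 218.8
  Stage 2: F_2 = 10^(5.34/10) = 3.420, G_2 = 10^(−3.82/10) = 0.4150
  Stage 3: F_3 = 10^(6.48/10) = 4.446, G_3 = 10^(17.6/10) = 57.54
Friis cascade:
  F = 1.542 + (3.420 − 1)/218.8 + (4.446 − 1)/90.78 = 1.591
NF = 10 log₁₀(1.591) = 2.02 dB

2.02 dB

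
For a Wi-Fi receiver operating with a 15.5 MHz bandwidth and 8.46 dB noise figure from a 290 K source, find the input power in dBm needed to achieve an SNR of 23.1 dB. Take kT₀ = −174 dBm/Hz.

Sensitivity = −174 + 10 log₁₀(B) + NF + SNR_min
= −174 + 71.9 + 8.46 + 23.1
= −70.54 dBm → −70.5 dBm

−70.5 dBm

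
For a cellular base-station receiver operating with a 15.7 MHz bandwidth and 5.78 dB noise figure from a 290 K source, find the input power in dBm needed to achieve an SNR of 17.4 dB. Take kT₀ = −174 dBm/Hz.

−78.9 dBm

Sensitivity = −174 + 10 log₁₀(B) + NF + SNR_min
= −174 + 71.96 + 5.78 + 17.4
= −78.86 dBm → −78.9 dBm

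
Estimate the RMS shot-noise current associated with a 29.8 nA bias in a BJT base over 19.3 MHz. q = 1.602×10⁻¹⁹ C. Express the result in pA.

429 pA

I_n = √(2qI·B)
2qI·B = 2 × 1.602×10⁻¹⁹ × 2.98×10⁻⁸ × 1.93×10⁷ = 1.84×10⁻¹⁹ A²
I_n = √(1.84×10⁻¹⁹) = 4.29×10⁻¹⁰ A = 429 pA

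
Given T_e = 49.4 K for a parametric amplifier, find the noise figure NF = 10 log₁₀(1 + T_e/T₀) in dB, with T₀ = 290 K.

F = 1 + T_e/T₀ = 1 + 49.4/290 = 1.17034
NF = 10 log₁₀(1.17034) = 0.683 dB

0.683 dB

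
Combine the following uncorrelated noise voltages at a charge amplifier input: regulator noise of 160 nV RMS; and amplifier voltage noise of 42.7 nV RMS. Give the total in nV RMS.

166 nV

Uncorrelated sources add in power (mean-square): V_tot = √(ΣV_i²)
V_tot = √[(1.60×10⁻⁷)² + (4.27×10⁻⁸)²] = 1.66×10⁻⁷ V = 166 nV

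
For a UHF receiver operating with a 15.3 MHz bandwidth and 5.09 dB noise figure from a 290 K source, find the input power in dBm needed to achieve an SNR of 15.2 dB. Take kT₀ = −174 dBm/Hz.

Sensitivity = −174 + 10 log₁₀(B) + NF + SNR_min
= −174 + 71.85 + 5.09 + 15.2
= −81.86 dBm → −81.9 dBm

−81.9 dBm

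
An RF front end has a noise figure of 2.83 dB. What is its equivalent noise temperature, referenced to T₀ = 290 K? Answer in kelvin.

266 K

F = 10^(2.83/10) = 1.91867
T_e = (F − 1)·T₀ = (1.91867 − 1) × 290 = 266 K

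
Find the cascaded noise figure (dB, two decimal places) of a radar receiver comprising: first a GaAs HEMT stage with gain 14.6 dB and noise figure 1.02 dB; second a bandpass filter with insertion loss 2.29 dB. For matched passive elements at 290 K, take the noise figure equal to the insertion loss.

Convert to linear (a loss of L dB is a gain of −L dB): F_i = 10^(NF_i/10), G_i = 10^(G_i,dB/10)
  Stage 1: F_1 = 10^(1.02/10) = 1.265, G_1 = 10^(14.6/10) = 28.84
  Stage 2: F_2 = 10^(2.29/10) = 1.694, G_2 = 10^(−2.29/10) = 0.5902
Friis cascade:
  F = 1.265 + (1.694 − 1)/28.84 = 1.289
NF = 10 log₁₀(1.289) = 1.10 dB

1.10 dB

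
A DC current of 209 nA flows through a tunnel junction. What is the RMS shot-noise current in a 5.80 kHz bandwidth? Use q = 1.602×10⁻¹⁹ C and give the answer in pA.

I_n = √(2qI·B)
2qI·B = 2 × 1.602×10⁻¹⁹ × 2.09×10⁻⁷ × 5.80×10³ = 3.88×10⁻²² A²
I_n = √(3.88×10⁻²²) = 1.97×10⁻¹¹ A = 19.7 pA

19.7 pA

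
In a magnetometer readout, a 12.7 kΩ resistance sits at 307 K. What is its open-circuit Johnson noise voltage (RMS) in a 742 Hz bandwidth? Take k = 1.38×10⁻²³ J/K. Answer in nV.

400 nV

V_n = √(4kTRB)
4kTRB = 4 × 1.38×10⁻²³ × 307 × 1.27×10⁴ × 7.42×10² = 1.60×10⁻¹³ V²
V_n = √(1.60×10⁻¹³) = 4.00×10⁻⁷ V = 400 nV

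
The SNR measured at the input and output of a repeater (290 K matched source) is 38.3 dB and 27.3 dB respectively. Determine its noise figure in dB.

NF (dB) = SNR_in(dB) − SNR_out(dB) when the source is at T₀
NF = 38.3 − 27.3 = 11.0 dB

11.0 dB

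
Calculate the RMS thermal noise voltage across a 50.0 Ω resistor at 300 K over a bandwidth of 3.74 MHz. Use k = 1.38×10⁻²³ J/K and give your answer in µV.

1.76 µV

V_n = √(4kTRB)
4kTRB = 4 × 1.38×10⁻²³ × 300 × 5.00×10¹ × 3.74×10⁶ = 3.10×10⁻¹² V²
V_n = √(3.10×10⁻¹²) = 1.76×10⁻⁶ V = 1.76 µV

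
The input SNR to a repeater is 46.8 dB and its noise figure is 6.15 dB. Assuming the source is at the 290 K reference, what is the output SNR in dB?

40.65 dB

By definition F = SNR_in/SNR_out, so in dB: SNR_out = SNR_in − NF
SNR_out = 46.8 − 6.15 = 40.65 dB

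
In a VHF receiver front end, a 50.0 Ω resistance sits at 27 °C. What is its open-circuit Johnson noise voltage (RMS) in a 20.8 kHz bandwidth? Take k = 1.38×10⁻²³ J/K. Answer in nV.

T = 27 °C + 273.15 = 300.15 K
V_n = √(4kTRB)
4kTRB = 4 × 1.38×10⁻²³ × 300.15 × 5.00×10¹ × 2.08×10⁴ = 1.72×10⁻¹⁴ V²
V_n = √(1.72×10⁻¹⁴) = 1.31×10⁻⁷ V = 131 nV

131 nV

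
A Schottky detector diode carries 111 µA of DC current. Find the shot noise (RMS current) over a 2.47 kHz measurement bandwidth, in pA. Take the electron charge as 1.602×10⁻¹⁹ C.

I_n = √(2qI·B)
2qI·B = 2 × 1.602×10⁻¹⁹ × 1.11×10⁻⁴ × 2.47×10³ = 8.78×10⁻²⁰ A²
I_n = √(8.78×10⁻²⁰) = 2.96×10⁻¹⁰ A = 296 pA

296 pA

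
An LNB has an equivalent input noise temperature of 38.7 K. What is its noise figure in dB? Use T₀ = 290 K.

0.544 dB

F = 1 + T_e/T₀ = 1 + 38.7/290 = 1.13345
NF = 10 log₁₀(1.13345) = 0.544 dB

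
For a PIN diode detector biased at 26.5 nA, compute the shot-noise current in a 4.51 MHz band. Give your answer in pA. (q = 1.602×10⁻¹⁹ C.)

I_n = √(2qI·B)
2qI·B = 2 × 1.602×10⁻¹⁹ × 2.65×10⁻⁸ × 4.51×10⁶ = 3.83×10⁻²⁰ A²
I_n = √(3.83×10⁻²⁰) = 1.96×10⁻¹⁰ A = 196 pA

196 pA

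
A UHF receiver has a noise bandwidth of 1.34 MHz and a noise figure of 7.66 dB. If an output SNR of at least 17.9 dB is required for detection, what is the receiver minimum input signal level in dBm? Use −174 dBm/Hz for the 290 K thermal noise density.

Sensitivity = −174 + 10 log₁₀(B) + NF + SNR_min
= −174 + 61.27 + 7.66 + 17.9
= −87.17 dBm → −87.2 dBm

−87.2 dBm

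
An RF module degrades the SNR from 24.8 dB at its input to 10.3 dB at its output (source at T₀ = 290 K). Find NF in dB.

NF (dB) = SNR_in(dB) − SNR_out(dB) when the source is at T₀
NF = 24.8 − 10.3 = 14.5 dB

14.5 dB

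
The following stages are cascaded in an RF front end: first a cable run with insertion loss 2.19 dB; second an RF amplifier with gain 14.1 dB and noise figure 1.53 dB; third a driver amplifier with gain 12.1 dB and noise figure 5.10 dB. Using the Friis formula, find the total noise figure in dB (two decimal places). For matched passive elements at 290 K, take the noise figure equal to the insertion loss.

Convert to linear (a loss of L dB is a gain of −L dB): F_i = 10^(NF_i/10), G_i = 10^(G_i,dB/10)
  Stage 1: F_1 = 10^(2.19/10) = 1.656, G_1 = 10^(−2.19/10) = 0.6039
  Stage 2: F_2 = 10^(1.53/10) = 1.422, G_2 = 10^(14.1/10) = 25.70
  Stage 3: F_3 = 10^(5.10/10) = 3.236, G_3 = 10^(12.1/10) = 16.22
Friis cascade:
  F = 1.656 + (1.422 − 1)/0.6039 + (3.236 − 1)/15.52 = 2.499
NF = 10 log₁₀(2.499) = 3.98 dB

3.98 dB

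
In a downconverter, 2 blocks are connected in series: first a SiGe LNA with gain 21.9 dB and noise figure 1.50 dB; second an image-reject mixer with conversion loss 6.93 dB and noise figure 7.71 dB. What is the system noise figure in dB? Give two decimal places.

1.60 dB

Convert to linear (a loss of L dB is a gain of −L dB): F_i = 10^(NF_i/10), G_i = 10^(G_i,dB/10)
  Stage 1: F_1 = 10^(1.50/10) = 1.413, G_1 = 10^(21.9/10) = 154.9
  Stage 2: F_2 = 10^(7.71/10) = 5.902, G_2 = 10^(−6.93/10) = 0.2028
Friis cascade:
  F = 1.413 + (5.902 − 1)/154.9 = 1.444
NF = 10 log₁₀(1.444) = 1.60 dB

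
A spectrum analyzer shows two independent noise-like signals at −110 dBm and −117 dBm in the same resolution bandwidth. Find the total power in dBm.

Convert to linear, add, convert back:
P₁ = 1.00×10⁻¹⁴ W, P₂ = 2.00×10⁻¹⁵ W
P_tot = 1.20×10⁻¹⁴ W → 10 log₁₀(P_tot / 10⁻³) = −109.2 dBm

−109.2 dBm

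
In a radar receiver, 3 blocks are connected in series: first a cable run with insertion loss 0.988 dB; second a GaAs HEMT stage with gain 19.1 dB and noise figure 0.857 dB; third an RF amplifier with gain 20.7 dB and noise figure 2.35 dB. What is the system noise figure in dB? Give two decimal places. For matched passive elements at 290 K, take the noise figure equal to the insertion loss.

Convert to linear (a loss of L dB is a gain of −L dB): F_i = 10^(NF_i/10), G_i = 10^(G_i,dB/10)
  Stage 1: F_1 = 10^(0.988/10) = 1.255, G_1 = 10^(−0.988/10) = 0.7965
  Stage 2: F_2 = 10^(0.857/10) = 1.218, G_2 = 10^(19.1/10) = 81.28
  Stage 3: F_3 = 10^(2.35/10) = 1.718, G_3 = 10^(20.7/10) = 117.5
Friis cascade:
  F = 1.255 + (1.218 − 1)/0.7965 + (1.718 − 1)/64.74 = 1.540
NF = 10 log₁₀(1.540) = 1.88 dB

1.88 dB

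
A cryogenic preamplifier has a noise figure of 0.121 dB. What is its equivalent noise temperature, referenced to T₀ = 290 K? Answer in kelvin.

F = 10^(0.121/10) = 1.02825
T_e = (F − 1)·T₀ = (1.02825 − 1) × 290 = 8.19 K

8.19 K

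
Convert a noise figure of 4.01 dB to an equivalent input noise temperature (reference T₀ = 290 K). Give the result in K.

440 K

F = 10^(4.01/10) = 2.51768
T_e = (F − 1)·T₀ = (2.51768 − 1) × 290 = 440 K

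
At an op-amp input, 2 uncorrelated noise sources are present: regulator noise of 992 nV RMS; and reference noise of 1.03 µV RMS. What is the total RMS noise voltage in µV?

1.43 µV

Uncorrelated sources add in power (mean-square): V_tot = √(ΣV_i²)
V_tot = √[(9.92×10⁻⁷)² + (1.03×10⁻⁶)²] = 1.43×10⁻⁶ V = 1.43 µV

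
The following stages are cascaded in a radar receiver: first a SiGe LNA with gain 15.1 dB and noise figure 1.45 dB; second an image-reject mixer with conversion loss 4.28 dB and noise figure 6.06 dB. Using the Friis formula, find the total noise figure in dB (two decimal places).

1.73 dB

Convert to linear (a loss of L dB is a gain of −L dB): F_i = 10^(NF_i/10), G_i = 10^(G_i,dB/10)
  Stage 1: F_1 = 10^(1.45/10) = 1.396, G_1 = 10^(15.1/10) = 32.36
  Stage 2: F_2 = 10^(6.06/10) = 4.036, G_2 = 10^(−4.28/10) = 0.3733
Friis cascade:
  F = 1.396 + (4.036 − 1)/32.36 = 1.490
NF = 10 log₁₀(1.490) = 1.73 dB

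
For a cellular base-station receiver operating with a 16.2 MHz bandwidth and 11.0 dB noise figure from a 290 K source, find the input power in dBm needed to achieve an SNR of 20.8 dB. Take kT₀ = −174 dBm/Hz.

Sensitivity = −174 + 10 log₁₀(B) + NF + SNR_min
= −174 + 72.1 + 11.0 + 20.8
= −70.1 dBm → −70.1 dBm

−70.1 dBm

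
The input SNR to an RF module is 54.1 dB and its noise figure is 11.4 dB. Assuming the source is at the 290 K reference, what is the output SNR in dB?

42.7 dB

By definition F = SNR_in/SNR_out, so in dB: SNR_out = SNR_in − NF
SNR_out = 54.1 − 11.4 = 42.7 dB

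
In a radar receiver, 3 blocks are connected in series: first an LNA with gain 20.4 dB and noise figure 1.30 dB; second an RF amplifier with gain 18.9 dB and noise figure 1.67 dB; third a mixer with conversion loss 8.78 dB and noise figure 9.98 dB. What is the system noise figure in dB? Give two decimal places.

1.32 dB

Convert to linear (a loss of L dB is a gain of −L dB): F_i = 10^(NF_i/10), G_i = 10^(G_i,dB/10)
  Stage 1: F_1 = 10^(1.30/10) = 1.349, G_1 = 10^(20.4/10) = 109.6
  Stage 2: F_2 = 10^(1.67/10) = 1.469, G_2 = 10^(18.9/10) = 77.62
  Stage 3: F_3 = 10^(9.98/10) = 9.954, G_3 = 10^(−8.78/10) = 0.1324
Friis cascade:
  F = 1.349 + (1.469 − 1)/109.6 + (9.954 − 1)/8511 = 1.354
NF = 10 log₁₀(1.354) = 1.32 dB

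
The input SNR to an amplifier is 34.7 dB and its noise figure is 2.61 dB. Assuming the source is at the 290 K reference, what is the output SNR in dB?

By definition F = SNR_in/SNR_out, so in dB: SNR_out = SNR_in − NF
SNR_out = 34.7 − 2.61 = 32.09 dB

32.09 dB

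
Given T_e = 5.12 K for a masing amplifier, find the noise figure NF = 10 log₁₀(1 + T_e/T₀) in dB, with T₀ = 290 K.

F = 1 + T_e/T₀ = 1 + 5.12/290 = 1.01766
NF = 10 log₁₀(1.01766) = 0.076 dB

0.076 dB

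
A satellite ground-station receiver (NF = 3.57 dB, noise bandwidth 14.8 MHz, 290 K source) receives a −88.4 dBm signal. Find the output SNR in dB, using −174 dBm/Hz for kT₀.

Noise floor: N = −174 + 10 log₁₀(B) + NF
10 log₁₀(1.48×10⁷) = 71.7 dB
N = −174 + 71.7 + 3.57 = −98.73 dBm
SNR = P_sig − N = −88.4 − (−98.73) = 10.33 dB → 10.3 dB

10.3 dB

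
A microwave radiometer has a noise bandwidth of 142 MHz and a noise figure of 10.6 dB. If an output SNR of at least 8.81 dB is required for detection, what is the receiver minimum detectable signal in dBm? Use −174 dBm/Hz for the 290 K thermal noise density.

Sensitivity = −174 + 10 log₁₀(B) + NF + SNR_min
= −174 + 81.52 + 10.6 + 8.81
= −73.07 dBm → −73.1 dBm

−73.1 dBm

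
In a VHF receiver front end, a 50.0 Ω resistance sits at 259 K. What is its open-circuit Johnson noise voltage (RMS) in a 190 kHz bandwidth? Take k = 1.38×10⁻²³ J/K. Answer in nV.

369 nV

V_n = √(4kTRB)
4kTRB = 4 × 1.38×10⁻²³ × 259 × 5.00×10¹ × 1.90×10⁵ = 1.36×10⁻¹³ V²
V_n = √(1.36×10⁻¹³) = 3.69×10⁻⁷ V = 369 nV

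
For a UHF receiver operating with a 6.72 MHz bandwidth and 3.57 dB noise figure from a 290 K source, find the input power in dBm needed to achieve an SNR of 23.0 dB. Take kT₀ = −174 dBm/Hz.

Sensitivity = −174 + 10 log₁₀(B) + NF + SNR_min
= −174 + 68.27 + 3.57 + 23.0
= −79.16 dBm → −79.2 dBm

−79.2 dBm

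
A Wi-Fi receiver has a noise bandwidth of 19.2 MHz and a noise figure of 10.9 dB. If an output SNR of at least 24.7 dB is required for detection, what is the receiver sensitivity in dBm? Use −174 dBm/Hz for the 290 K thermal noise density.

−65.6 dBm

Sensitivity = −174 + 10 log₁₀(B) + NF + SNR_min
= −174 + 72.83 + 10.9 + 24.7
= −65.57 dBm → −65.6 dBm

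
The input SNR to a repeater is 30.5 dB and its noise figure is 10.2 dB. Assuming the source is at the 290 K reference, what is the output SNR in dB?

20.3 dB

By definition F = SNR_in/SNR_out, so in dB: SNR_out = SNR_in − NF
SNR_out = 30.5 − 10.2 = 20.3 dB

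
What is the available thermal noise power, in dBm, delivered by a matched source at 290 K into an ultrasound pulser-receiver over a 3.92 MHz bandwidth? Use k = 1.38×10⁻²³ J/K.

P_n = kTB = 1.38×10⁻²³ × 290 × 3.92×10⁶ = 1.57×10⁻¹⁴ W
In dBm: 10 log₁₀(1.57×10⁻¹⁴ / 10⁻³) = −108.0 dBm

−108.0 dBm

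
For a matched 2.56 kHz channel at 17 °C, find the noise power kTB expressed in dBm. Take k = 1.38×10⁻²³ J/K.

−139.9 dBm

T = 17 °C + 273.15 = 290.15 K
P_n = kTB = 1.38×10⁻²³ × 290.15 × 2.56×10³ = 1.03×10⁻¹⁷ W
In dBm: 10 log₁₀(1.03×10⁻¹⁷ / 10⁻³) = −139.9 dBm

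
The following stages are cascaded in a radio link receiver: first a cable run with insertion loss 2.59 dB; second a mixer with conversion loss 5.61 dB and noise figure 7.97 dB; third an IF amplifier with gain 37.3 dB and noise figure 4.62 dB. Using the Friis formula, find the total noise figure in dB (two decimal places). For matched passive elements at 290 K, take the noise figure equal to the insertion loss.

Convert to linear (a loss of L dB is a gain of −L dB): F_i = 10^(NF_i/10), G_i = 10^(G_i,dB/10)
  Stage 1: F_1 = 10^(2.59/10) = 1.816, G_1 = 10^(−2.59/10) = 0.5508
  Stage 2: F_2 = 10^(7.97/10) = 6.266, G_2 = 10^(−5.61/10) = 0.2748
  Stage 3: F_3 = 10^(4.62/10) = 2.897, G_3 = 10^(37.3/10) = 5370
Friis cascade:
  F = 1.816 + (6.266 − 1)/0.5508 + (2.897 − 1)/0.1514 = 23.91
NF = 10 log₁₀(23.91) = 13.79 dB

13.79 dB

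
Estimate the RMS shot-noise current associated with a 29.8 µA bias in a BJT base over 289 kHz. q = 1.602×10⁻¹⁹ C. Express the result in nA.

I_n = √(2qI·B)
2qI·B = 2 × 1.602×10⁻¹⁹ × 2.98×10⁻⁵ × 2.89×10⁵ = 2.76×10⁻¹⁸ A²
I_n = √(2.76×10⁻¹⁸) = 1.66×10⁻⁹ A = 1.66 nA

1.66 nA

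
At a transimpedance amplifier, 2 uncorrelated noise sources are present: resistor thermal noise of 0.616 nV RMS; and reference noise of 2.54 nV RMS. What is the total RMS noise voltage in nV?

2.61 nV

Uncorrelated sources add in power (mean-square): V_tot = √(ΣV_i²)
V_tot = √[(6.16×10⁻¹⁰)² + (2.54×10⁻⁹)²] = 2.61×10⁻⁹ V = 2.61 nV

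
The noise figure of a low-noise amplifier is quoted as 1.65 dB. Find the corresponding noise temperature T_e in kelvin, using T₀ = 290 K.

134 K

F = 10^(1.65/10) = 1.46218
T_e = (F − 1)·T₀ = (1.46218 − 1) × 290 = 134 K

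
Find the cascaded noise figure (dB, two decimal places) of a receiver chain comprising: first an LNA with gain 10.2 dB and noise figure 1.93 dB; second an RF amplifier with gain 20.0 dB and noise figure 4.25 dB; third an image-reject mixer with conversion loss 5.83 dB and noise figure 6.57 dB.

2.36 dB

Convert to linear (a loss of L dB is a gain of −L dB): F_i = 10^(NF_i/10), G_i = 10^(G_i,dB/10)
  Stage 1: F_1 = 10^(1.93/10) = 1.560, G_1 = 10^(10.2/10) = 10.47
  Stage 2: F_2 = 10^(4.25/10) = 2.661, G_2 = 10^(20.0/10) = 100.0
  Stage 3: F_3 = 10^(6.57/10) = 4.539, G_3 = 10^(−5.83/10) = 0.2612
Friis cascade:
  F = 1.560 + (2.661 − 1)/10.47 + (4.539 − 1)/1047 = 1.722
NF = 10 log₁₀(1.722) = 2.36 dB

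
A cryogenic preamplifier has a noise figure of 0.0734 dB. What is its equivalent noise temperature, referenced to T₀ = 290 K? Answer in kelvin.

4.94 K

F = 10^(0.0734/10) = 1.01704
T_e = (F − 1)·T₀ = (1.01704 − 1) × 290 = 4.94 K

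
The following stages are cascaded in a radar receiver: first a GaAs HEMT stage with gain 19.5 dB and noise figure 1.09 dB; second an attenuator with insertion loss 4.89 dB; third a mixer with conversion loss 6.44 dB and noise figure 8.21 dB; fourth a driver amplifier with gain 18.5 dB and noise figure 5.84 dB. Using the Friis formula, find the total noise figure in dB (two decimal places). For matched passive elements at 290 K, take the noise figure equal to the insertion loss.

2.87 dB

Convert to linear (a loss of L dB is a gain of −L dB): F_i = 10^(NF_i/10), G_i = 10^(G_i,dB/10)
  Stage 1: F_1 = 10^(1.09/10) = 1.285, G_1 = 10^(19.5/10) = 89.13
  Stage 2: F_2 = 10^(4.89/10) = 3.083, G_2 = 10^(−4.89/10) = 0.3243
  Stage 3: F_3 = 10^(8.21/10) = 6.622, G_3 = 10^(−6.44/10) = 0.2270
  Stage 4: F_4 = 10^(5.84/10) = 3.837, G_4 = 10^(18.5/10) = 70.79
Friis cascade:
  F = 1.285 + (3.083 − 1)/89.13 + (6.622 − 1)/28.91 + (3.837 − 1)/6.561 = 1.936
NF = 10 log₁₀(1.936) = 2.87 dB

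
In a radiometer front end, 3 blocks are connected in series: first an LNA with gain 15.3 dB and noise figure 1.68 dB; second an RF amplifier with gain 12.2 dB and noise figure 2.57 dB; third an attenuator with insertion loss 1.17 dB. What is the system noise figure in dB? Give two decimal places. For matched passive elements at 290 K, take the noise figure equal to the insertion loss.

1.75 dB

Convert to linear (a loss of L dB is a gain of −L dB): F_i = 10^(NF_i/10), G_i = 10^(G_i,dB/10)
  Stage 1: F_1 = 10^(1.68/10) = 1.472, G_1 = 10^(15.3/10) = 33.88
  Stage 2: F_2 = 10^(2.57/10) = 1.807, G_2 = 10^(12.2/10) = 16.60
  Stage 3: F_3 = 10^(1.17/10) = 1.309, G_3 = 10^(−1.17/10) = 0.7638
Friis cascade:
  F = 1.472 + (1.807 − 1)/33.88 + (1.309 − 1)/562.3 = 1.497
NF = 10 log₁₀(1.497) = 1.75 dB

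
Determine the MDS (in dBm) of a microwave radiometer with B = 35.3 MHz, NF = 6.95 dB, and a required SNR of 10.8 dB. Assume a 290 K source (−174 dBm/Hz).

−80.8 dBm

Sensitivity = −174 + 10 log₁₀(B) + NF + SNR_min
= −174 + 75.48 + 6.95 + 10.8
= −80.77 dBm → −80.8 dBm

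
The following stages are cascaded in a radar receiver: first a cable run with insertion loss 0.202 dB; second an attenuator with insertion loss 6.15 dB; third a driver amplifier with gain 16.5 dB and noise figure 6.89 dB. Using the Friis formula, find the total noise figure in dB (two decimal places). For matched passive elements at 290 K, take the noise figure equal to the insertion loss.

Convert to linear (a loss of L dB is a gain of −L dB): F_i = 10^(NF_i/10), G_i = 10^(G_i,dB/10)
  Stage 1: F_1 = 10^(0.202/10) = 1.048, G_1 = 10^(−0.202/10) = 0.9546
  Stage 2: F_2 = 10^(6.15/10) = 4.121, G_2 = 10^(−6.15/10) = 0.2427
  Stage 3: F_3 = 10^(6.89/10) = 4.887, G_3 = 10^(16.5/10) = 44.67
Friis cascade:
  F = 1.048 + (4.121 − 1)/0.9546 + (4.887 − 1)/0.2316 = 21.10
NF = 10 log₁₀(21.10) = 13.24 dB

13.24 dB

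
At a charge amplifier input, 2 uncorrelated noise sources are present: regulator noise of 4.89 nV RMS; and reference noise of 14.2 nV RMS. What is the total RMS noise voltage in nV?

Uncorrelated sources add in power (mean-square): V_tot = √(ΣV_i²)
V_tot = √[(4.89×10⁻⁹)² + (1.42×10⁻⁸)²] = 1.50×10⁻⁸ V = 15.0 nV

15.0 nV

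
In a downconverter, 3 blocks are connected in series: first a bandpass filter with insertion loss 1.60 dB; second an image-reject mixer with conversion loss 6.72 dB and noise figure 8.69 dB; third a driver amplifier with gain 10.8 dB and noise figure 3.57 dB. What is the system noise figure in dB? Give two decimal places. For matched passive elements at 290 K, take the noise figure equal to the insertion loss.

12.87 dB

Convert to linear (a loss of L dB is a gain of −L dB): F_i = 10^(NF_i/10), G_i = 10^(G_i,dB/10)
  Stage 1: F_1 = 10^(1.60/10) = 1.445, G_1 = 10^(−1.60/10) = 0.6918
  Stage 2: F_2 = 10^(8.69/10) = 7.396, G_2 = 10^(−6.72/10) = 0.2128
  Stage 3: F_3 = 10^(3.57/10) = 2.275, G_3 = 10^(10.8/10) = 12.02
Friis cascade:
  F = 1.445 + (7.396 − 1)/0.6918 + (2.275 − 1)/0.1472 = 19.35
NF = 10 log₁₀(19.35) = 12.87 dB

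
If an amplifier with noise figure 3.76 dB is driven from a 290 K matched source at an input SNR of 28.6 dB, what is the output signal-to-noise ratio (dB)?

By definition F = SNR_in/SNR_out, so in dB: SNR_out = SNR_in − NF
SNR_out = 28.6 − 3.76 = 24.84 dB

24.84 dB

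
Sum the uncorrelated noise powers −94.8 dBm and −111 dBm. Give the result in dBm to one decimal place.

Convert to linear, add, convert back:
P₁ = 3.31×10⁻¹³ W, P₂ = 7.94×10⁻¹⁵ W
P_tot = 3.39×10⁻¹³ W → 10 log₁₀(P_tot / 10⁻³) = −94.7 dBm

−94.7 dBm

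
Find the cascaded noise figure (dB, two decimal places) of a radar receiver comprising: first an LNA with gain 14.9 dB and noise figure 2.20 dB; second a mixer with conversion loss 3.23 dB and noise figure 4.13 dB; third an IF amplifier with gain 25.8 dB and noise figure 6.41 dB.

2.88 dB

Convert to linear (a loss of L dB is a gain of −L dB): F_i = 10^(NF_i/10), G_i = 10^(G_i,dB/10)
  Stage 1: F_1 = 10^(2.20/10) = 1.660, G_1 = 10^(14.9/10) = 30.90
  Stage 2: F_2 = 10^(4.13/10) = 2.588, G_2 = 10^(−3.23/10) = 0.4753
  Stage 3: F_3 = 10^(6.41/10) = 4.375, G_3 = 10^(25.8/10) = 380.2
Friis cascade:
  F = 1.660 + (2.588 − 1)/30.90 + (4.375 − 1)/14.69 = 1.941
NF = 10 log₁₀(1.941) = 2.88 dB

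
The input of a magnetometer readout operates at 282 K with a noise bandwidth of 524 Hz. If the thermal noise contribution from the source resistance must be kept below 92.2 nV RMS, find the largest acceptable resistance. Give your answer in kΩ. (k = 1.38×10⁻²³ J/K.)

1.04 kΩ

Johnson–Nyquist: V_n = √(4kTRB) ⇒ R = V_n² / (4kTB)
4kTB = 4 × 1.38×10⁻²³ × 282 × 5.24×10² = 8.16×10⁻¹⁸
R = (9.22×10⁻⁸)² / 8.16×10⁻¹⁸ = 1.04×10³ Ω = 1.04 kΩ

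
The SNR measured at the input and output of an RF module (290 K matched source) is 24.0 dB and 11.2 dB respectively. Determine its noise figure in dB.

NF (dB) = SNR_in(dB) − SNR_out(dB) when the source is at T₀
NF = 24.0 − 11.2 = 12.8 dB

12.8 dB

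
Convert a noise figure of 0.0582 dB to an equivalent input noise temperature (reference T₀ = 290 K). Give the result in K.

3.91 K

F = 10^(0.0582/10) = 1.01349
T_e = (F − 1)·T₀ = (1.01349 − 1) × 290 = 3.91 K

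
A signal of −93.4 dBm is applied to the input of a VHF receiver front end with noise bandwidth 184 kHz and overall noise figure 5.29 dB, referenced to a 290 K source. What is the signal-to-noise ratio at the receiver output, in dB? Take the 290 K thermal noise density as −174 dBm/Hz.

Noise floor: N = −174 + 10 log₁₀(B) + NF
10 log₁₀(1.84×10⁵) = 52.65 dB
N = −174 + 52.65 + 5.29 = −116.06 dBm
SNR = P_sig − N = −93.4 − (−116.06) = 22.66 dB → 22.7 dB

22.7 dB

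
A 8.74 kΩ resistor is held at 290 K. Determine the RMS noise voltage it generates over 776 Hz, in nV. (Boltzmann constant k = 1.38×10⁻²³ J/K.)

329 nV

V_n = √(4kTRB)
4kTRB = 4 × 1.38×10⁻²³ × 290 × 8.74×10³ × 7.76×10² = 1.09×10⁻¹³ V²
V_n = √(1.09×10⁻¹³) = 3.29×10⁻⁷ V = 329 nV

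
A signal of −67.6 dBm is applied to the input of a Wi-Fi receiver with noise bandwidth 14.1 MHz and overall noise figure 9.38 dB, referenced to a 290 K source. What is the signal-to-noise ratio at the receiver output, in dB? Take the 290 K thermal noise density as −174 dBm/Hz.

25.5 dB

Noise floor: N = −174 + 10 log₁₀(B) + NF
10 log₁₀(1.41×10⁷) = 71.49 dB
N = −174 + 71.49 + 9.38 = −93.13 dBm
SNR = P_sig − N = −67.6 − (−93.13) = 25.53 dB → 25.5 dB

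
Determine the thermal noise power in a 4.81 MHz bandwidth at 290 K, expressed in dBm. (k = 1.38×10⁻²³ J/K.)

P_n = kTB = 1.38×10⁻²³ × 290 × 4.81×10⁶ = 1.92×10⁻¹⁴ W
In dBm: 10 log₁₀(1.92×10⁻¹⁴ / 10⁻³) = −107.2 dBm

−107.2 dBm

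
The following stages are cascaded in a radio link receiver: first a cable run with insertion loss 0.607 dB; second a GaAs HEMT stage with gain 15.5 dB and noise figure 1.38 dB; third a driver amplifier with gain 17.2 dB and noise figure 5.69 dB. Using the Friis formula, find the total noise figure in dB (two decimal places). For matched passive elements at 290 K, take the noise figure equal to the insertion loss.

Convert to linear (a loss of L dB is a gain of −L dB): F_i = 10^(NF_i/10), G_i = 10^(G_i,dB/10)
  Stage 1: F_1 = 10^(0.607/10) = 1.150, G_1 = 10^(−0.607/10) = 0.8696
  Stage 2: F_2 = 10^(1.38/10) = 1.374, G_2 = 10^(15.5/10) = 35.48
  Stage 3: F_3 = 10^(5.69/10) = 3.707, G_3 = 10^(17.2/10) = 52.48
Friis cascade:
  F = 1.150 + (1.374 − 1)/0.8696 + (3.707 − 1)/30.85 = 1.668
NF = 10 log₁₀(1.668) = 2.22 dB

2.22 dB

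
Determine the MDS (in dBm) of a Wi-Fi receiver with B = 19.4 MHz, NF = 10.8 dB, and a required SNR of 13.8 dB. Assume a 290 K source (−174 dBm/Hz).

−76.5 dBm

Sensitivity = −174 + 10 log₁₀(B) + NF + SNR_min
= −174 + 72.88 + 10.8 + 13.8
= −76.52 dBm → −76.5 dBm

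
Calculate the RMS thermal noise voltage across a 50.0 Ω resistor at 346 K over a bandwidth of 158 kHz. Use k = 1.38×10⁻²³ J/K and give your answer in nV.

V_n = √(4kTRB)
4kTRB = 4 × 1.38×10⁻²³ × 346 × 5.00×10¹ × 1.58×10⁵ = 1.51×10⁻¹³ V²
V_n = √(1.51×10⁻¹³) = 3.88×10⁻⁷ V = 388 nV

388 nV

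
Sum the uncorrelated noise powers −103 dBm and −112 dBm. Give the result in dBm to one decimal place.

Convert to linear, add, convert back:
P₁ = 5.01×10⁻¹⁴ W, P₂ = 6.31×10⁻¹⁵ W
P_tot = 5.64×10⁻¹⁴ W → 10 log₁₀(P_tot / 10⁻³) = −102.5 dBm

−102.5 dBm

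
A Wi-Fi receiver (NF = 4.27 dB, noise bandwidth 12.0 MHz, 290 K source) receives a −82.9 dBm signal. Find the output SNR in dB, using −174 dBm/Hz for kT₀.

Noise floor: N = −174 + 10 log₁₀(B) + NF
10 log₁₀(1.20×10⁷) = 70.79 dB
N = −174 + 70.79 + 4.27 = −98.94 dBm
SNR = P_sig − N = −82.9 − (−98.94) = 16.04 dB → 16.0 dB

16.0 dB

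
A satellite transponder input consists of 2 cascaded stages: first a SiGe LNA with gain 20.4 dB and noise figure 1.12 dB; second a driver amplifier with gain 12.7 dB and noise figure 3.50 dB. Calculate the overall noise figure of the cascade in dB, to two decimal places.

1.16 dB

Convert to linear (a loss of L dB is a gain of −L dB): F_i = 10^(NF_i/10), G_i = 10^(G_i,dB/10)
  Stage 1: F_1 = 10^(1.12/10) = 1.294, G_1 = 10^(20.4/10) = 109.6
  Stage 2: F_2 = 10^(3.50/10) = 2.239, G_2 = 10^(12.7/10) = 18.62
Friis cascade:
  F = 1.294 + (2.239 − 1)/109.6 = 1.305
NF = 10 log₁₀(1.305) = 1.16 dB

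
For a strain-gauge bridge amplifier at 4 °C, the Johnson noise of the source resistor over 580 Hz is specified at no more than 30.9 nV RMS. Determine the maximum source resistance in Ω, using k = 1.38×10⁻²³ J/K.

T = 4 °C + 273.15 = 277.15 K
Johnson–Nyquist: V_n = √(4kTRB) ⇒ R = V_n² / (4kTB)
4kTB = 4 × 1.38×10⁻²³ × 277.15 × 5.80×10² = 8.87×10⁻¹⁸
R = (3.09×10⁻⁸)² / 8.87×10⁻¹⁸ = 1.08×10² Ω = 108 Ω

108 Ω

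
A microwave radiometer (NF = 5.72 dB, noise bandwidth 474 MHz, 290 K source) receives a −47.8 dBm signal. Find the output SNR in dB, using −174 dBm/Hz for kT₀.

33.7 dB

Noise floor: N = −174 + 10 log₁₀(B) + NF
10 log₁₀(4.74×10⁸) = 86.76 dB
N = −174 + 86.76 + 5.72 = −81.52 dBm
SNR = P_sig − N = −47.8 − (−81.52) = 33.72 dB → 33.7 dB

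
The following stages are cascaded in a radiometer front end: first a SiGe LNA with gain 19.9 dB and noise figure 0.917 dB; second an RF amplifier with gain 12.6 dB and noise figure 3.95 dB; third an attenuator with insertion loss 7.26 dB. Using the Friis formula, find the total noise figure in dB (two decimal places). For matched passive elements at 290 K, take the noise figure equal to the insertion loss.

Convert to linear (a loss of L dB is a gain of −L dB): F_i = 10^(NF_i/10), G_i = 10^(G_i,dB/10)
  Stage 1: F_1 = 10^(0.917/10) = 1.235, G_1 = 10^(19.9/10) = 97.72
  Stage 2: F_2 = 10^(3.95/10) = 2.483, G_2 = 10^(12.6/10) = 18.20
  Stage 3: F_3 = 10^(7.26/10) = 5.321, G_3 = 10^(−7.26/10) = 0.1879
Friis cascade:
  F = 1.235 + (2.483 − 1)/97.72 + (5.321 − 1)/1778 = 1.253
NF = 10 log₁₀(1.253) = 0.98 dB

0.98 dB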